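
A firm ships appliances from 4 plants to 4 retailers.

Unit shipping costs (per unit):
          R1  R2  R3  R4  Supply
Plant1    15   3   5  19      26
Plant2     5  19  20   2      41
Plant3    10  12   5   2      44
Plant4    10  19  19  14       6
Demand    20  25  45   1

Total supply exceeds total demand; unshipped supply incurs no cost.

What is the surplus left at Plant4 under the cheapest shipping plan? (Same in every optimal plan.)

6

Minimum-cost shipments:
  Plant1–R2: 25 × 3 = 75
  Plant1–R3: 1 × 5 = 5
  Plant2–R1: 20 × 5 = 100
  Plant2–R4: 1 × 2 = 2
  Plant3–R3: 44 × 5 = 220
Total cost = 402.
Plant4 ships 0 of its 6, leaving 6.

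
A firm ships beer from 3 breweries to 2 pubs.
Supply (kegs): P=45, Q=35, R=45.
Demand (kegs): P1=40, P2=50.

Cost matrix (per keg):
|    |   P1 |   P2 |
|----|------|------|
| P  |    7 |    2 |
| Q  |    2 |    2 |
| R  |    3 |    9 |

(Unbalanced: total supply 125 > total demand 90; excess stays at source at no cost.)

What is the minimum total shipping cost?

190

One minimum-cost allocation:
  P–P2: 45 × 2 = 90
  Q–P1: 30 × 2 = 60
  Q–P2: 5 × 2 = 10
  R–P1: 10 × 3 = 30
Total = 90 + 60 + 10 + 30 = 190.
(Supply check: P ships 45; Q ships 35; R ships 10.)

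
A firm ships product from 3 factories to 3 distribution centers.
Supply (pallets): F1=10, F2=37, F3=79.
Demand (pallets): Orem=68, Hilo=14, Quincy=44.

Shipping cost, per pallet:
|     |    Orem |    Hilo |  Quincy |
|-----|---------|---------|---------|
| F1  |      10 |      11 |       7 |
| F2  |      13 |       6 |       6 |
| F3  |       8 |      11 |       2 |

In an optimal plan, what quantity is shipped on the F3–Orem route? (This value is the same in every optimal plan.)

58

Solving gives:
  F1→Orem: 10 × 10 = 100
  F2→Hilo: 14 × 6 = 84
  F2→Quincy: 23 × 6 = 138
  F3→Orem: 58 × 8 = 464
  F3→Quincy: 21 × 2 = 42
Total cost = 828.
So F3→Orem carries 58 pallets.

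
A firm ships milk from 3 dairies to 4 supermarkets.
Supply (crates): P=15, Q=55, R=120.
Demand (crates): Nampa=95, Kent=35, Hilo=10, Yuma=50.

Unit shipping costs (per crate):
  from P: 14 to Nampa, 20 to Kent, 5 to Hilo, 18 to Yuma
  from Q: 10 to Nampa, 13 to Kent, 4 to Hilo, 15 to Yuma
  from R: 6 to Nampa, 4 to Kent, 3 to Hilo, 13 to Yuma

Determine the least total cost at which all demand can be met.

One minimum-cost allocation:
  P→Hilo: 10 × 5 = 50
  P→Yuma: 5 × 18 = 90
  Q→Nampa: 10 × 10 = 100
  Q→Yuma: 45 × 15 = 675
  R→Nampa: 85 × 6 = 510
  R→Kent: 35 × 4 = 140
Total = 50 + 90 + 100 + 675 + 510 + 140 = 1565.

1565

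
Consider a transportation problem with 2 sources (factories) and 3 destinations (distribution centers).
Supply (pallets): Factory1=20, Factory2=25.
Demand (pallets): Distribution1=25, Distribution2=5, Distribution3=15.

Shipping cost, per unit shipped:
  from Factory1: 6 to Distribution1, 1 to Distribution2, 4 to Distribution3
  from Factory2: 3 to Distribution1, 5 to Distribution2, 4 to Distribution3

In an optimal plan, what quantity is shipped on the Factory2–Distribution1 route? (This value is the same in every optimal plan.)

25

The minimum-cost plan:
  Factory1 to Distribution2: 5 × 1 = 5
  Factory1 to Distribution3: 15 × 4 = 60
  Factory2 to Distribution1: 25 × 3 = 75
Total cost = 140.
So Factory2→Distribution1 carries 25 pallets.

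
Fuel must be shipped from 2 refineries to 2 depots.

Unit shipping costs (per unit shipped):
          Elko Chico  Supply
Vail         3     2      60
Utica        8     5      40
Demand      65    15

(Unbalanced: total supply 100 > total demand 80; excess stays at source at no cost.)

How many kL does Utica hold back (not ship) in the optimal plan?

Minimum-cost shipments:
  Vail to Elko: 60 × 3 = 180
  Utica to Elko: 5 × 8 = 40
  Utica to Chico: 15 × 5 = 75
Total cost = 295.
Utica ships 20 of its 40, leaving 20.

20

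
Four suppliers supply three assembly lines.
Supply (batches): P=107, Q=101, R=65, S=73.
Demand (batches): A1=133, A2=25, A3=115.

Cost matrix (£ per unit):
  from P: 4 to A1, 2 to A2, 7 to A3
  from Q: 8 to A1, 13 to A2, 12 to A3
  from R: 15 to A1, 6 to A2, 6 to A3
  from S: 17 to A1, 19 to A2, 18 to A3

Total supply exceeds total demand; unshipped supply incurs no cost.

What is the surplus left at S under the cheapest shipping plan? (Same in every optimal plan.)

73

Minimum-cost shipments:
  P→A1: 32 × £4 = £128
  P→A2: 25 × £2 = £50
  P→A3: 50 × £7 = £350
  Q→A1: 101 × £8 = £808
  R→A3: 65 × £6 = £390
Total cost = £1726.
S ships 0 of its 73, leaving 73.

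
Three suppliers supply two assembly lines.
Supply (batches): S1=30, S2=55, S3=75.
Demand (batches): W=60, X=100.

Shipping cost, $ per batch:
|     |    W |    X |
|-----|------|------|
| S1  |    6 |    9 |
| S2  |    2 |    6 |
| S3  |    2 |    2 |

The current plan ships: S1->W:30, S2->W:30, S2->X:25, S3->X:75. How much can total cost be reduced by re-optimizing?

Current plan cost = 30·6 + 30·2 + 25·6 + 75·2 = $540.
Optimal plan:
  S1→W: 5 batches
  S1→X: 25 batches
  S2→W: 55 batches
  S3→X: 75 batches
Optimal cost = $515.
Saving = 540 − 515 = $25.

25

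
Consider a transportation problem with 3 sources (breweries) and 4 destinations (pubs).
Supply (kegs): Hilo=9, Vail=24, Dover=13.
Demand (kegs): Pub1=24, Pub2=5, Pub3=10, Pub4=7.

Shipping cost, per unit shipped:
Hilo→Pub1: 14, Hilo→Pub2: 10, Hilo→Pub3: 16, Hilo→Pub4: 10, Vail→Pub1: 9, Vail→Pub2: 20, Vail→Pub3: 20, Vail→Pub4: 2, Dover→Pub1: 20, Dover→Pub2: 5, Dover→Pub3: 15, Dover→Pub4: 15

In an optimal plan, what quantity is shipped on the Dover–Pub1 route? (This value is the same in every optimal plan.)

0

Optimal shipments:
  Hilo→Pub1: 7 × 14 = 98
  Hilo→Pub3: 2 × 16 = 32
  Vail→Pub1: 17 × 9 = 153
  Vail→Pub4: 7 × 2 = 14
  Dover→Pub2: 5 × 5 = 25
  Dover→Pub3: 8 × 15 = 120
Total cost = 442.
The route Dover→Pub1 is not used.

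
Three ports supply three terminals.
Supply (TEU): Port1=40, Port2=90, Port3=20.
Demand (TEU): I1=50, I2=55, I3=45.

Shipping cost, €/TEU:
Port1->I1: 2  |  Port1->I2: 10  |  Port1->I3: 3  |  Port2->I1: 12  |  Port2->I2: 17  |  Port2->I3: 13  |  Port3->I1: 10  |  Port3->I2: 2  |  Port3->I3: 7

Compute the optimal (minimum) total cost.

1420

An optimal shipping plan:
  Port1 to I3: 40 × €3 = €120
  Port2 to I1: 50 × €12 = €600
  Port2 to I2: 35 × €17 = €595
  Port2 to I3: 5 × €13 = €65
  Port3 to I2: 20 × €2 = €40
Total = 120 + 600 + 595 + 65 + 40 = €1420.
(Supply check: Port1 ships 40; Port2 ships 90; Port3 ships 20.)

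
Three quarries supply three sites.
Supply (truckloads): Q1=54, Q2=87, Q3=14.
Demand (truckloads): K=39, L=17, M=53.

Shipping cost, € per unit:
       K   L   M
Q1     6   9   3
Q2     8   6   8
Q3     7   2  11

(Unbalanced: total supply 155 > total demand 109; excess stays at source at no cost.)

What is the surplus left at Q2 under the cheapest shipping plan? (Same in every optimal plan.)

46

An optimal plan:
  Q1 to K: 1 × €6 = €6
  Q1 to M: 53 × €3 = €159
  Q2 to K: 38 × €8 = €304
  Q2 to L: 3 × €6 = €18
  Q3 to L: 14 × €2 = €28
Total cost = €515.
Q2 ships 41 of its 87, leaving 46.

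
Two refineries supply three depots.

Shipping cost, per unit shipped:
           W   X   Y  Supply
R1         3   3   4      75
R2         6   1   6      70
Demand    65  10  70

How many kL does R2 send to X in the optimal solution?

10

The minimum-cost plan:
  R1→W: 65 × 3 = 195
  R1→Y: 10 × 4 = 40
  R2→X: 10 × 1 = 10
  R2→Y: 60 × 6 = 360
Total cost = 605.
So R2→X carries 10 kL.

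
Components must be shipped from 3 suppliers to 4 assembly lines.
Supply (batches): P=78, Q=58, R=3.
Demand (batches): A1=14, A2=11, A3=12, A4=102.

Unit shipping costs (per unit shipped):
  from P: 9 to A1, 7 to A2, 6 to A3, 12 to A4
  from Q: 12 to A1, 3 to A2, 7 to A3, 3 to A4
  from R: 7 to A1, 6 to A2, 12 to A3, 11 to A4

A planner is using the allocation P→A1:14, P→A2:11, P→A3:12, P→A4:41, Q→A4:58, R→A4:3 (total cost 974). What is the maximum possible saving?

3

Current plan cost = 14·9 + 11·7 + 12·6 + 41·12 + 58·3 + 3·11 = 974.
Optimal plan:
  P→A1: 11 × 9 = 99
  P→A2: 11 × 7 = 77
  P→A3: 12 × 6 = 72
  P→A4: 44 × 12 = 528
  Q→A4: 58 × 3 = 174
  R→A1: 3 × 7 = 21
Optimal cost = 971.
Saving = 974 − 971 = 3.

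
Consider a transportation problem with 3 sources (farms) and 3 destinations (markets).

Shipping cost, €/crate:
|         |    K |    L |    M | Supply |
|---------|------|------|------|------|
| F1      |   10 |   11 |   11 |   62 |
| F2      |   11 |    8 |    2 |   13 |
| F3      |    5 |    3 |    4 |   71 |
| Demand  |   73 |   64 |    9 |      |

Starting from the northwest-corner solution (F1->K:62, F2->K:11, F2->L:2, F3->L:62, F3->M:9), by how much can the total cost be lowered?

Current plan cost = 62·10 + 11·11 + 2·8 + 62·3 + 9·4 = €979.
Optimal plan:
  F1→K: 62 × €10 = €620
  F2→L: 4 × €8 = €32
  F2→M: 9 × €2 = €18
  F3→K: 11 × €5 = €55
  F3→L: 60 × €3 = €180
Optimal cost = €905.
Saving = 979 − 905 = €74.

74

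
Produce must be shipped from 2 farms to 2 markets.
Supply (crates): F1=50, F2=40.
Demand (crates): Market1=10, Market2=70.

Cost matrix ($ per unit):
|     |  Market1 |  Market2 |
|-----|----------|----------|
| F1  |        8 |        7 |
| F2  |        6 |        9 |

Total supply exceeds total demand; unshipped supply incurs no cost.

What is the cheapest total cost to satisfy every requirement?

One minimum-cost allocation:
  F1–Market2: 50 × $7 = $350
  F2–Market1: 10 × $6 = $60
  F2–Market2: 20 × $9 = $180
Total = 350 + 60 + 180 = $590.

590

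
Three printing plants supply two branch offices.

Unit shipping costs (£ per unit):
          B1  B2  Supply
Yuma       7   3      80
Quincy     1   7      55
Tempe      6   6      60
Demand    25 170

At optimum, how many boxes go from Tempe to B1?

Solving gives:
  Yuma–B2: 80 × £3 = £240
  Quincy–B1: 25 × £1 = £25
  Quincy–B2: 30 × £7 = £210
  Tempe–B2: 60 × £6 = £360
Total cost = £835.
The route Tempe→B1 is not used.

0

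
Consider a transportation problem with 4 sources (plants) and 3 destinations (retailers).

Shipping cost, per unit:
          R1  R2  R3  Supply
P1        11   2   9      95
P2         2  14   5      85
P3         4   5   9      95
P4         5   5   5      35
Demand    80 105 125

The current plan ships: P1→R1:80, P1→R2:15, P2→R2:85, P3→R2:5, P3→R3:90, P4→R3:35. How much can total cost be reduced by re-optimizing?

1905

Current plan cost = 80·11 + 15·2 + 85·14 + 5·5 + 90·9 + 35·5 = 3110.
Optimal plan:
  P1–R2: 95 × 2 = 190
  P2–R3: 85 × 5 = 425
  P3–R1: 80 × 4 = 320
  P3–R2: 10 × 5 = 50
  P3–R3: 5 × 9 = 45
  P4–R3: 35 × 5 = 175
Optimal cost = 1205.
Saving = 3110 − 1205 = 1905.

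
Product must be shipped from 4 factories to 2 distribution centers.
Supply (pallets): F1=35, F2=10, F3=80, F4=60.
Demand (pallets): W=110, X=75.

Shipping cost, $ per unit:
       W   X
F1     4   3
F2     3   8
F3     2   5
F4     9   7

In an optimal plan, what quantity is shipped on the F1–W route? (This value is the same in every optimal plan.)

20

Solving gives:
  F1→W: 20 × $4 = $80
  F1→X: 15 × $3 = $45
  F2→W: 10 × $3 = $30
  F3→W: 80 × $2 = $160
  F4→X: 60 × $7 = $420
Total cost = $735.
So F1→W carries 20 pallets.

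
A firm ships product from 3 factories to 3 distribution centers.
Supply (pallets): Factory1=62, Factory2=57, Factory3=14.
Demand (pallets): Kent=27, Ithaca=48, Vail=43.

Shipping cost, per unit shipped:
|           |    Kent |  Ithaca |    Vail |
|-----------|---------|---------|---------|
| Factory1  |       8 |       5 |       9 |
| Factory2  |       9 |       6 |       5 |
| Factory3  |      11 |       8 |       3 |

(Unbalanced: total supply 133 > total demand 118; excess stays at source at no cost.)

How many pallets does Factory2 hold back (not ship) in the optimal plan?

An optimal plan:
  Factory1->Kent: 14 × 8 = 112
  Factory1->Ithaca: 48 × 5 = 240
  Factory2->Kent: 13 × 9 = 117
  Factory2->Vail: 29 × 5 = 145
  Factory3->Vail: 14 × 3 = 42
Total cost = 656.
Factory2 ships 42 of its 57, leaving 15.

15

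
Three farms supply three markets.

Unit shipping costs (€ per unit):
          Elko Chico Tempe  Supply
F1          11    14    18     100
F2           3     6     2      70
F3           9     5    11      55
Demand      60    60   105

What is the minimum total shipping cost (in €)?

A cheapest plan:
  F1->Elko: 60 crates
  F1->Chico: 5 crates
  F1->Tempe: 35 crates
  F2->Tempe: 70 crates
  F3->Chico: 55 crates
Total cost = €1775.
(Supply check: F1 ships 100; F2 ships 70; F3 ships 55.)

1775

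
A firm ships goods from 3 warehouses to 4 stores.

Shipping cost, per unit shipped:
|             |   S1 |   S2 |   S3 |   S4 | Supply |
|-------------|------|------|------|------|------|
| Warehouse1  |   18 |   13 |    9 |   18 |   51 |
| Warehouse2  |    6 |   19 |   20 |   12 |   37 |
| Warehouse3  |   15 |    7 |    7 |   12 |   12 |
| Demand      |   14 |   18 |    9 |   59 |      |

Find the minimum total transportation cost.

1251

An optimal shipping plan:
  Warehouse1->S2: 18 × 13 = 234
  Warehouse1->S3: 9 × 9 = 81
  Warehouse1->S4: 24 × 18 = 432
  Warehouse2->S1: 14 × 6 = 84
  Warehouse2->S4: 23 × 12 = 276
  Warehouse3->S4: 12 × 12 = 144
Total = 234 + 81 + 432 + 84 + 276 + 144 = 1251.
(Supply check: Warehouse1 ships 51; Warehouse2 ships 37; Warehouse3 ships 12.)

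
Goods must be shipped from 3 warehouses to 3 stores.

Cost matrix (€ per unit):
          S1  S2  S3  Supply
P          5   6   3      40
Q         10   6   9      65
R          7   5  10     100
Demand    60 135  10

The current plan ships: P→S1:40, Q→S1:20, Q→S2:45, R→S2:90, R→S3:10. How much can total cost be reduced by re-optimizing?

90

Current plan cost = 40·5 + 20·10 + 45·6 + 90·5 + 10·10 = €1220.
Optimal plan:
  P→S1: 30 × €5 = €150
  P→S3: 10 × €3 = €30
  Q→S2: 65 × €6 = €390
  R→S1: 30 × €7 = €210
  R→S2: 70 × €5 = €350
Optimal cost = €1130.
Saving = 1220 − 1130 = €90.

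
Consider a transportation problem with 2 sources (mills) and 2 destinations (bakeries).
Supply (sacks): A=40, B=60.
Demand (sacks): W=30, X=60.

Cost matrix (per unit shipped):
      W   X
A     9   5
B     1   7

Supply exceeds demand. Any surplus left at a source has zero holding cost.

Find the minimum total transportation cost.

370

Optimal allocation:
  A–X: 40 × 5 = 200
  B–W: 30 × 1 = 30
  B–X: 20 × 7 = 140
Total = 200 + 30 + 140 = 370.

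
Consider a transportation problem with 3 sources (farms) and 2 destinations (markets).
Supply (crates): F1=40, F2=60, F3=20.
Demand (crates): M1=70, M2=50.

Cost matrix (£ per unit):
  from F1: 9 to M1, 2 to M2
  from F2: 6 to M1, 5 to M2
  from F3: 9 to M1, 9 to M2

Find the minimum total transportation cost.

610

Optimal allocation:
  F1->M2: 40 × £2 = £80
  F2->M1: 50 × £6 = £300
  F2->M2: 10 × £5 = £50
  F3->M1: 20 × £9 = £180
Total = 80 + 300 + 50 + 180 = £610.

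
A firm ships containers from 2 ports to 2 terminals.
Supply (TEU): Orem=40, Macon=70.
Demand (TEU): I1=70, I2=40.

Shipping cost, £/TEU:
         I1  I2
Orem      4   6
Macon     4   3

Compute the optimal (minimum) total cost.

A cheapest plan:
  Orem to I1: 40 × £4 = £160
  Macon to I1: 30 × £4 = £120
  Macon to I2: 40 × £3 = £120
Total = 160 + 120 + 120 = £400.

400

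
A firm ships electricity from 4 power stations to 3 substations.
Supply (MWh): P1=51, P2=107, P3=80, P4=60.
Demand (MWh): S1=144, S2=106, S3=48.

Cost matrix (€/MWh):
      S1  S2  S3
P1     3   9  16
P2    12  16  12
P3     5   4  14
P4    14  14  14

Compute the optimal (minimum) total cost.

A cheapest plan:
  P1 to S1: 51 × €3 = €153
  P2 to S1: 93 × €12 = €1116
  P2 to S3: 14 × €12 = €168
  P3 to S2: 80 × €4 = €320
  P4 to S2: 26 × €14 = €364
  P4 to S3: 34 × €14 = €476
Total = 153 + 1116 + 168 + 320 + 364 + 476 = €2597.

2597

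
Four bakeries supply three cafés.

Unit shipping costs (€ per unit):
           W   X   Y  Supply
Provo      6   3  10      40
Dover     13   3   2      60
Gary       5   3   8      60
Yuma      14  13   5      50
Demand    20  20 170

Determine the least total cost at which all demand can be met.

1030

A cheapest plan:
  Provo to W: 20 × €6 = €120
  Provo to X: 20 × €3 = €60
  Dover to Y: 60 × €2 = €120
  Gary to Y: 60 × €8 = €480
  Yuma to Y: 50 × €5 = €250
Total = 120 + 60 + 120 + 480 + 250 = €1030.
(Supply check: Provo ships 40; Dover ships 60; Gary ships 60; Yuma ships 50.)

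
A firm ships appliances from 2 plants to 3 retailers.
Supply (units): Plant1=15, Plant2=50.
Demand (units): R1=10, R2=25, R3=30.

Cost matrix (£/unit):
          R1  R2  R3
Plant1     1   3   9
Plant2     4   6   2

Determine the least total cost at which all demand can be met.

205

An optimal shipping plan:
  Plant1->R2: 15 units
  Plant2->R1: 10 units
  Plant2->R2: 10 units
  Plant2->R3: 30 units
Total cost = £205.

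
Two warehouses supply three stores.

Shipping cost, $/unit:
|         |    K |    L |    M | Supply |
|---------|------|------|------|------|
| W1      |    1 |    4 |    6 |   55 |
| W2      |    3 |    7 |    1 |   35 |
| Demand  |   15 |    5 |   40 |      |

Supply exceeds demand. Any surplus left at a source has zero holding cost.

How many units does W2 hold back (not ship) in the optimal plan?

Minimum-cost shipments:
  W1->K: 15 × $1 = $15
  W1->L: 5 × $4 = $20
  W1->M: 5 × $6 = $30
  W2->M: 35 × $1 = $35
Total cost = $100.
W2 ships 35 of its 35, leaving 0.

0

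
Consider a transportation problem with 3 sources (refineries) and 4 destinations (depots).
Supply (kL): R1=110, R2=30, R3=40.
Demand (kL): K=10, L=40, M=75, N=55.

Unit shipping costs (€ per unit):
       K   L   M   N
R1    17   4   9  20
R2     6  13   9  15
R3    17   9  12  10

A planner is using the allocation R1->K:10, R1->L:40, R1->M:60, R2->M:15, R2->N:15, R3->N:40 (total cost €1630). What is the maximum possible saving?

Current plan cost = 10·17 + 40·4 + 60·9 + 15·9 + 15·15 + 40·10 = €1630.
Optimal plan:
  R1 to L: 40 × €4 = €160
  R1 to M: 70 × €9 = €630
  R2 to K: 10 × €6 = €60
  R2 to M: 5 × €9 = €45
  R2 to N: 15 × €15 = €225
  R3 to N: 40 × €10 = €400
Optimal cost = €1520.
Saving = 1630 − 1520 = €110.

110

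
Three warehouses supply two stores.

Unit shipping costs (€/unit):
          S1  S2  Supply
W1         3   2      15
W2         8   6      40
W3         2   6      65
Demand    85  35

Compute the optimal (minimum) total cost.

425

Optimal allocation:
  W1–S1: 15 × €3 = €45
  W2–S1: 5 × €8 = €40
  W2–S2: 35 × €6 = €210
  W3–S1: 65 × €2 = €130
Total = 45 + 40 + 210 + 130 = €425.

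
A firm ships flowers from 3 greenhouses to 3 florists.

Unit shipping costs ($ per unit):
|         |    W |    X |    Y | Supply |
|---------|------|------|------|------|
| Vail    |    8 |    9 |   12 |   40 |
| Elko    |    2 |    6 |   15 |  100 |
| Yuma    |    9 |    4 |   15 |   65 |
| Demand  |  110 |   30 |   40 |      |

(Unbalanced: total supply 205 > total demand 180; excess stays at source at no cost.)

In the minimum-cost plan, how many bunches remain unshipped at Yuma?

25

An optimal plan:
  Vail to Y: 40 bunches
  Elko to W: 100 bunches
  Yuma to W: 10 bunches
  Yuma to X: 30 bunches
Total cost = $890.
Yuma ships 40 of its 65, leaving 25.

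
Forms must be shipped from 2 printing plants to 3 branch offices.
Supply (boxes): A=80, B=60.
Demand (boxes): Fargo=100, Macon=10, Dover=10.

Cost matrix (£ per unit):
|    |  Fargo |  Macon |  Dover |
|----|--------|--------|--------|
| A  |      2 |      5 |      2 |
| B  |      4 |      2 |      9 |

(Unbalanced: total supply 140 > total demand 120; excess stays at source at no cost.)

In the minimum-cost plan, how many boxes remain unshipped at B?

An optimal plan:
  A→Fargo: 70 boxes
  A→Dover: 10 boxes
  B→Fargo: 30 boxes
  B→Macon: 10 boxes
Total cost = £300.
B ships 40 of its 60, leaving 20.

20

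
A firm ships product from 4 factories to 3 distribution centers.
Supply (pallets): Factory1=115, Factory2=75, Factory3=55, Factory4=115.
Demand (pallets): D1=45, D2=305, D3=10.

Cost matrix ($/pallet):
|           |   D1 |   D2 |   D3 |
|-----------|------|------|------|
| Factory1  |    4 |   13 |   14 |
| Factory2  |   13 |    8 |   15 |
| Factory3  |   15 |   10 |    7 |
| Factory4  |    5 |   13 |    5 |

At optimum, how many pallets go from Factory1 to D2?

Optimal shipments:
  Factory1→D1: 45 pallets
  Factory1→D2: 70 pallets
  Factory2→D2: 75 pallets
  Factory3→D2: 55 pallets
  Factory4→D2: 105 pallets
  Factory4→D3: 10 pallets
Total cost = $3655.
So Factory1→D2 carries 70 pallets.

70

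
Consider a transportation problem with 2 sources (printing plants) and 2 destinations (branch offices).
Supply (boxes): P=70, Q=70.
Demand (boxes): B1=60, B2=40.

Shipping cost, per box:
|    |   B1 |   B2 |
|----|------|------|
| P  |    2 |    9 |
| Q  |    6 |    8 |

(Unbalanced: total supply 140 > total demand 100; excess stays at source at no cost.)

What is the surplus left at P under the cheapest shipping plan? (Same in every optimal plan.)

An optimal plan:
  P->B1: 60 × 2 = 120
  Q->B2: 40 × 8 = 320
Total cost = 440.
P ships 60 of its 70, leaving 10.

10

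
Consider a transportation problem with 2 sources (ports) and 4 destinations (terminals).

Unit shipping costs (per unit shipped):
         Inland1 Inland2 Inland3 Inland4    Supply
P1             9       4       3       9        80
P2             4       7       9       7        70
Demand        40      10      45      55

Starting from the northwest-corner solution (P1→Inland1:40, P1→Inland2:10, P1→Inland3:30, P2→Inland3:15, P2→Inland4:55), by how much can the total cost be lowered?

Current plan cost = 40·9 + 10·4 + 30·3 + 15·9 + 55·7 = 1010.
Optimal plan:
  P1 to Inland2: 10 × 4 = 40
  P1 to Inland3: 45 × 3 = 135
  P1 to Inland4: 25 × 9 = 225
  P2 to Inland1: 40 × 4 = 160
  P2 to Inland4: 30 × 7 = 210
Optimal cost = 770.
Saving = 1010 − 770 = 240.

240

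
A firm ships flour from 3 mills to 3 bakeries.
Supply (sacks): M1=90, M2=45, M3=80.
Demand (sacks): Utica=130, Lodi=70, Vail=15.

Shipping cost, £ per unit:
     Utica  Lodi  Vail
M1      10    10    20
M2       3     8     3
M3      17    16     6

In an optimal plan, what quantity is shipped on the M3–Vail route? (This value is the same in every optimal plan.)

15

Optimal shipments:
  M1→Utica: 85 × £10 = £850
  M1→Lodi: 5 × £10 = £50
  M2→Utica: 45 × £3 = £135
  M3→Lodi: 65 × £16 = £1040
  M3→Vail: 15 × £6 = £90
Total cost = £2165.
So M3→Vail carries 15 sacks.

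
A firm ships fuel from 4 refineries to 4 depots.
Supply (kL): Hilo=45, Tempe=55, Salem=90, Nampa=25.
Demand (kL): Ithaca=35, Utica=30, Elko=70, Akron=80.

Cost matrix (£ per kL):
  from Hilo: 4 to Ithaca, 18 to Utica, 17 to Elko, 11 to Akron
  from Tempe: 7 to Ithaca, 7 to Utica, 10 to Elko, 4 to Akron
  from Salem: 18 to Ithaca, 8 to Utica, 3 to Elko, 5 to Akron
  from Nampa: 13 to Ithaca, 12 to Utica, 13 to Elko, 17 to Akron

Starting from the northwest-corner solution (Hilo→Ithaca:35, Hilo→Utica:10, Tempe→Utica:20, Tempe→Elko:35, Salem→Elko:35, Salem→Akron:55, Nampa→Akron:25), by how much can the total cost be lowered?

520

Current plan cost = 35·4 + 10·18 + 20·7 + 35·10 + 35·3 + 55·5 + 25·17 = £1615.
Optimal plan:
  Hilo->Ithaca: 35 kL
  Hilo->Akron: 10 kL
  Tempe->Akron: 55 kL
  Salem->Utica: 5 kL
  Salem->Elko: 70 kL
  Salem->Akron: 15 kL
  Nampa->Utica: 25 kL
Optimal cost = £1095.
Saving = 1615 − 1095 = £520.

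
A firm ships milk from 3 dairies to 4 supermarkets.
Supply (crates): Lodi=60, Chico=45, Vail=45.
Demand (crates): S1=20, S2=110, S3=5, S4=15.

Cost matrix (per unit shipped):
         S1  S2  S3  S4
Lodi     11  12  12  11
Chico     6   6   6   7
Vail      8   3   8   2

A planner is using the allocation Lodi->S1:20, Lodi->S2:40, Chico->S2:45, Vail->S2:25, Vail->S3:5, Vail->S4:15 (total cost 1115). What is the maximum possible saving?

Current plan cost = 20·11 + 40·12 + 45·6 + 25·3 + 5·8 + 15·2 = 1115.
Optimal plan:
  Lodi->S1: 20 × 11 = 220
  Lodi->S2: 40 × 12 = 480
  Chico->S2: 40 × 6 = 240
  Chico->S3: 5 × 6 = 30
  Vail->S2: 30 × 3 = 90
  Vail->S4: 15 × 2 = 30
Optimal cost = 1090.
Saving = 1115 − 1090 = 25.

25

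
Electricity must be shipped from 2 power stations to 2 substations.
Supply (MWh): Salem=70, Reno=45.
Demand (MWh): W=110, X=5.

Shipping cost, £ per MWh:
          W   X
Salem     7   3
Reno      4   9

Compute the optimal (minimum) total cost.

650

An optimal shipping plan:
  Salem–W: 65 × £7 = £455
  Salem–X: 5 × £3 = £15
  Reno–W: 45 × £4 = £180
Total = 455 + 15 + 180 = £650.
(Supply check: Salem ships 70; Reno ships 45.)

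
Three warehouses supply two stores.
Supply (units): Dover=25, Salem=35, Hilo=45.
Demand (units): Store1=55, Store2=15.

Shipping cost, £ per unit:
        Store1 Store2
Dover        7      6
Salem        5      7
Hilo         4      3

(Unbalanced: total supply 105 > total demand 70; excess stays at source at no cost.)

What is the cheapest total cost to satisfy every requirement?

290

A cheapest plan:
  Salem→Store1: 25 × £5 = £125
  Hilo→Store1: 30 × £4 = £120
  Hilo→Store2: 15 × £3 = £45
Total = 125 + 120 + 45 = £290.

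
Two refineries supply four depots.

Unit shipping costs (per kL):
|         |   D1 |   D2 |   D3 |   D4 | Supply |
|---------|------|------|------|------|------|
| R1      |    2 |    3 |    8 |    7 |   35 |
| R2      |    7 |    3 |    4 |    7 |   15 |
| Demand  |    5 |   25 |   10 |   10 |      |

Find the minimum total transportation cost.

195

Optimal allocation:
  R1→D1: 5 × 2 = 10
  R1→D2: 20 × 3 = 60
  R1→D4: 10 × 7 = 70
  R2→D2: 5 × 3 = 15
  R2→D3: 10 × 4 = 40
Total = 10 + 60 + 70 + 15 + 40 = 195.
(Supply check: R1 ships 35; R2 ships 15.)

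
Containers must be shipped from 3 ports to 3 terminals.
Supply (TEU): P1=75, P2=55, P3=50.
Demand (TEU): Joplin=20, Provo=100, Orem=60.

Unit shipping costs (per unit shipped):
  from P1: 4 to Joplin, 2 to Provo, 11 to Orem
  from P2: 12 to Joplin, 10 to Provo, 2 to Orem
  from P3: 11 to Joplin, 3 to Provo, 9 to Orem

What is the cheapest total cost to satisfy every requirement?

A cheapest plan:
  P1→Joplin: 20 × 4 = 80
  P1→Provo: 55 × 2 = 110
  P2→Orem: 55 × 2 = 110
  P3→Provo: 45 × 3 = 135
  P3→Orem: 5 × 9 = 45
Total = 80 + 110 + 110 + 135 + 45 = 480.
(Supply check: P1 ships 75; P2 ships 55; P3 ships 50.)

480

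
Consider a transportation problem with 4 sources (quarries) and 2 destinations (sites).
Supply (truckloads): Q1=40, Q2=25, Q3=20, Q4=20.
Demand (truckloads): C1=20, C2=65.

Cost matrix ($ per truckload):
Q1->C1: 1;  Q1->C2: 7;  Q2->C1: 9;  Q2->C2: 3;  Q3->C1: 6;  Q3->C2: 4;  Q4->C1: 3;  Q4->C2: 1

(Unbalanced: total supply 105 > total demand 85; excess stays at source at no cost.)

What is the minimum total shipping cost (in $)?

An optimal shipping plan:
  Q1->C1: 20 × $1 = $20
  Q2->C2: 25 × $3 = $75
  Q3->C2: 20 × $4 = $80
  Q4->C2: 20 × $1 = $20
Total = 20 + 75 + 80 + 20 = $195.

195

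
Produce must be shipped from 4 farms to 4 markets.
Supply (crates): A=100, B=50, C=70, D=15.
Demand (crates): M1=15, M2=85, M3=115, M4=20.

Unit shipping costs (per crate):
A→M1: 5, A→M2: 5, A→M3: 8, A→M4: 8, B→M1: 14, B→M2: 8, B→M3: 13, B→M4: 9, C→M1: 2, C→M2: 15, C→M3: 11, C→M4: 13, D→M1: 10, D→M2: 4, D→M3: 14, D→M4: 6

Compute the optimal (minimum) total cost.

1795

One minimum-cost allocation:
  A–M2: 40 × 5 = 200
  A–M3: 60 × 8 = 480
  B–M2: 30 × 8 = 240
  B–M4: 20 × 9 = 180
  C–M1: 15 × 2 = 30
  C–M3: 55 × 11 = 605
  D–M2: 15 × 4 = 60
Total = 200 + 480 + 240 + 180 + 30 + 605 + 60 = 1795.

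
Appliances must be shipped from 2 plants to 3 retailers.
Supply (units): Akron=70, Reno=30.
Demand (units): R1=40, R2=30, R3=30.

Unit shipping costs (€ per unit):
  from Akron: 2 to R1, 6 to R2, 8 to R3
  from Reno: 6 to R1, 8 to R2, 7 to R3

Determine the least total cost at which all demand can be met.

470

An optimal shipping plan:
  Akron–R1: 40 × €2 = €80
  Akron–R2: 30 × €6 = €180
  Reno–R3: 30 × €7 = €210
Total = 80 + 180 + 210 = €470.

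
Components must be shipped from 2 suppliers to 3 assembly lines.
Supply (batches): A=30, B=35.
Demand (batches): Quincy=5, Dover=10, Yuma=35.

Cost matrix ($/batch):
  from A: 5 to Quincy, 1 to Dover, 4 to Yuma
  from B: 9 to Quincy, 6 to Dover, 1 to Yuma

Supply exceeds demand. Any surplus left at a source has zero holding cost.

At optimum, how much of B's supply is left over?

An optimal plan:
  A–Quincy: 5 × $5 = $25
  A–Dover: 10 × $1 = $10
  B–Yuma: 35 × $1 = $35
Total cost = $70.
B ships 35 of its 35, leaving 0.

0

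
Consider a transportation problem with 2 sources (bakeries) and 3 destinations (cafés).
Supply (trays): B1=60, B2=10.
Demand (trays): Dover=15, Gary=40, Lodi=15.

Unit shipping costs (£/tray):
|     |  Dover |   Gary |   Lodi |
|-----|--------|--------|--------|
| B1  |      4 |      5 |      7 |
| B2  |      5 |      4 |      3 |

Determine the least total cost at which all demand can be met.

A cheapest plan:
  B1→Dover: 15 × £4 = £60
  B1→Gary: 40 × £5 = £200
  B1→Lodi: 5 × £7 = £35
  B2→Lodi: 10 × £3 = £30
Total = 60 + 200 + 35 + 30 = £325.
(Supply check: B1 ships 60; B2 ships 10.)

325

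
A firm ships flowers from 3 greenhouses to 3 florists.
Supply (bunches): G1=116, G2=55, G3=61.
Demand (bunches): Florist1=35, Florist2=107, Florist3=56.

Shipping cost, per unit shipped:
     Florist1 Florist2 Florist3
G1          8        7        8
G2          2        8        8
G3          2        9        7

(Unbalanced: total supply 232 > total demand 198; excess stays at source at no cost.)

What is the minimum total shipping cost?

A cheapest plan:
  G1–Florist2: 107 × 7 = 749
  G2–Florist1: 35 × 2 = 70
  G3–Florist3: 56 × 7 = 392
Total = 749 + 70 + 392 = 1211.

1211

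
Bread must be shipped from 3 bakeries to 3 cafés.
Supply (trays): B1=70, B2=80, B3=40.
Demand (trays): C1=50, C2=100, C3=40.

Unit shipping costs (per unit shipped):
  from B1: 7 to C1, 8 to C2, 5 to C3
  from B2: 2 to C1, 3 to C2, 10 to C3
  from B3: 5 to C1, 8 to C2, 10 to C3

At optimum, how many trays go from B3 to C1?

40

The minimum-cost plan:
  B1 to C2: 30 trays
  B1 to C3: 40 trays
  B2 to C1: 10 trays
  B2 to C2: 70 trays
  B3 to C1: 40 trays
Total cost = 870.
So B3→C1 carries 40 trays.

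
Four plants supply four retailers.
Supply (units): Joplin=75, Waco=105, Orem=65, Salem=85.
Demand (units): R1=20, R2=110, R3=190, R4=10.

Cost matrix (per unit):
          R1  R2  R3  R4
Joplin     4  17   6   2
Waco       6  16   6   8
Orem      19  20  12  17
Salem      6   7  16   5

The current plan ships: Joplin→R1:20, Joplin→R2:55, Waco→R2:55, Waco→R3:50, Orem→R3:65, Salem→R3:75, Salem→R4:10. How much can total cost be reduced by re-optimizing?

Current plan cost = 20·4 + 55·17 + 55·16 + 50·6 + 65·12 + 75·16 + 10·5 = 4225.
Optimal plan:
  Joplin–R1: 20 units
  Joplin–R3: 45 units
  Joplin–R4: 10 units
  Waco–R3: 105 units
  Orem–R2: 25 units
  Orem–R3: 40 units
  Salem–R2: 85 units
Optimal cost = 2575.
Saving = 4225 − 2575 = 1650.

1650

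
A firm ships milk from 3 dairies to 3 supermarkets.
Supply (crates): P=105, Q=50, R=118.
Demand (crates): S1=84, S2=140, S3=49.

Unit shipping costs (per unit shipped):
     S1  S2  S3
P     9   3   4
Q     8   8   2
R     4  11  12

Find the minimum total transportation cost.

1131

A cheapest plan:
  P to S2: 105 × 3 = 315
  Q to S2: 1 × 8 = 8
  Q to S3: 49 × 2 = 98
  R to S1: 84 × 4 = 336
  R to S2: 34 × 11 = 374
Total = 315 + 8 + 98 + 336 + 374 = 1131.
(Supply check: P ships 105; Q ships 50; R ships 118.)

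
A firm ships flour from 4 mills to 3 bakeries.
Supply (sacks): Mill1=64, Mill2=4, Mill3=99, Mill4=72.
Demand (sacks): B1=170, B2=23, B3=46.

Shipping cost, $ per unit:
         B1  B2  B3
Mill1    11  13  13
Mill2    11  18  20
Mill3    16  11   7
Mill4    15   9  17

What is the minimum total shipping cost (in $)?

2860

An optimal shipping plan:
  Mill1 to B1: 64 × $11 = $704
  Mill2 to B1: 4 × $11 = $44
  Mill3 to B1: 53 × $16 = $848
  Mill3 to B3: 46 × $7 = $322
  Mill4 to B1: 49 × $15 = $735
  Mill4 to B2: 23 × $9 = $207
Total = 704 + 44 + 848 + 322 + 735 + 207 = $2860.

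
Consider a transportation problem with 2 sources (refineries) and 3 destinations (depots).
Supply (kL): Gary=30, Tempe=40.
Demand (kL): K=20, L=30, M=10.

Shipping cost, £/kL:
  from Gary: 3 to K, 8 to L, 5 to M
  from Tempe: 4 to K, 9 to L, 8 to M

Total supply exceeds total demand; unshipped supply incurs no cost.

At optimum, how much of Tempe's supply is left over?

10

An optimal plan:
  Gary→K: 20 × £3 = £60
  Gary→M: 10 × £5 = £50
  Tempe→L: 30 × £9 = £270
Total cost = £380.
Tempe ships 30 of its 40, leaving 10.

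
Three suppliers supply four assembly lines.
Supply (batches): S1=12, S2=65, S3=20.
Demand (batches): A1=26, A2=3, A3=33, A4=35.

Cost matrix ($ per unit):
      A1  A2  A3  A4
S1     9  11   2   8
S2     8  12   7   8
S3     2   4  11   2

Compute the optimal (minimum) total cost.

An optimal shipping plan:
  S1 to A3: 12 batches
  S2 to A1: 26 batches
  S2 to A3: 21 batches
  S2 to A4: 18 batches
  S3 to A2: 3 batches
  S3 to A4: 17 batches
Total cost = $569.
(Supply check: S1 ships 12; S2 ships 65; S3 ships 20.)

569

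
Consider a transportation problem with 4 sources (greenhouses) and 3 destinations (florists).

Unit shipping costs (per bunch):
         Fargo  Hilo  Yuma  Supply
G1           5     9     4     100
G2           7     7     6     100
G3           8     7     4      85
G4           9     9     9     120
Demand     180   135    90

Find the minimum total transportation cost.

2615

Optimal allocation:
  G1->Fargo: 95 × 5 = 475
  G1->Yuma: 5 × 4 = 20
  G2->Fargo: 85 × 7 = 595
  G2->Hilo: 15 × 7 = 105
  G3->Yuma: 85 × 4 = 340
  G4->Hilo: 120 × 9 = 1080
Total = 475 + 20 + 595 + 105 + 340 + 1080 = 2615.
(Supply check: G1 ships 100; G2 ships 100; G3 ships 85; G4 ships 120.)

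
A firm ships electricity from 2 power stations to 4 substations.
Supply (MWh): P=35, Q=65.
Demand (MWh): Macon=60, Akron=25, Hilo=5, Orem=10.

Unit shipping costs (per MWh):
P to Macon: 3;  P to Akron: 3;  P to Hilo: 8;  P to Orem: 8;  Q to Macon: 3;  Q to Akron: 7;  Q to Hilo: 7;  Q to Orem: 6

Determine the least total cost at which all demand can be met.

One minimum-cost allocation:
  P to Macon: 10 × 3 = 30
  P to Akron: 25 × 3 = 75
  Q to Macon: 50 × 3 = 150
  Q to Hilo: 5 × 7 = 35
  Q to Orem: 10 × 6 = 60
Total = 30 + 75 + 150 + 35 + 60 = 350.
(Supply check: P ships 35; Q ships 65.)

350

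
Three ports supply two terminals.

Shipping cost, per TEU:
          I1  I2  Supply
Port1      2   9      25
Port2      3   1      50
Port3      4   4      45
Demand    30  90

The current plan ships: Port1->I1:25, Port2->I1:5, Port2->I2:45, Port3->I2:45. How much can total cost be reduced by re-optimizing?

10

Current plan cost = 25·2 + 5·3 + 45·1 + 45·4 = 290.
Optimal plan:
  Port1–I1: 25 × 2 = 50
  Port2–I2: 50 × 1 = 50
  Port3–I1: 5 × 4 = 20
  Port3–I2: 40 × 4 = 160
Optimal cost = 280.
Saving = 290 − 280 = 10.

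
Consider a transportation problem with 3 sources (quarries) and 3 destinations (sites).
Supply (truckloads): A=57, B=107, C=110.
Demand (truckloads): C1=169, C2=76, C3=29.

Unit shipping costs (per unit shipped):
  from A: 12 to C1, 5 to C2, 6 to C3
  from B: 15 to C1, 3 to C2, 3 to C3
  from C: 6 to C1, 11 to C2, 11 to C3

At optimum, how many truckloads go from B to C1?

2

Solving gives:
  A->C1: 57 truckloads
  B->C1: 2 truckloads
  B->C2: 76 truckloads
  B->C3: 29 truckloads
  C->C1: 110 truckloads
Total cost = 1689.
So B→C1 carries 2 truckloads.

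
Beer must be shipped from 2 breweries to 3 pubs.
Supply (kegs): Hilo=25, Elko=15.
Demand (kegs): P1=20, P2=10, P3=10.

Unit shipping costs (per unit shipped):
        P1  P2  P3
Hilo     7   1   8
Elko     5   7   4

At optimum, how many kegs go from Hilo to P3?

The minimum-cost plan:
  Hilo→P1: 15 × 7 = 105
  Hilo→P2: 10 × 1 = 10
  Elko→P1: 5 × 5 = 25
  Elko→P3: 10 × 4 = 40
Total cost = 180.
The route Hilo→P3 is not used.

0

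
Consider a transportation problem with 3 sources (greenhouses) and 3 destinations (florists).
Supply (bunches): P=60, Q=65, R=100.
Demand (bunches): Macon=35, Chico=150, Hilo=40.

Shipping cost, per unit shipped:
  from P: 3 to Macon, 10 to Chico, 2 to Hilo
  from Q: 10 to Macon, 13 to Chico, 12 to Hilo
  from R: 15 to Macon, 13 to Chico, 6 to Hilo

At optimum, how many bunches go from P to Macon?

The minimum-cost plan:
  P to Macon: 35 × 3 = 105
  P to Hilo: 25 × 2 = 50
  Q to Chico: 65 × 13 = 845
  R to Chico: 85 × 13 = 1105
  R to Hilo: 15 × 6 = 90
Total cost = 2195.
So P→Macon carries 35 bunches.

35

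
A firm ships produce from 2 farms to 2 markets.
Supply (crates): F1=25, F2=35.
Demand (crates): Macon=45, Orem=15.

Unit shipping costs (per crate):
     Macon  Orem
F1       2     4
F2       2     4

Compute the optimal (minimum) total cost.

Optimal allocation:
  F1–Macon: 10 × 2 = 20
  F1–Orem: 15 × 4 = 60
  F2–Macon: 35 × 2 = 70
Total = 20 + 60 + 70 = 150.
(Supply check: F1 ships 25; F2 ships 35.)

150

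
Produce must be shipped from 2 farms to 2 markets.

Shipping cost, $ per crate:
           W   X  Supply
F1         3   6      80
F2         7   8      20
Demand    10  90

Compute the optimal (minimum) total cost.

610

A cheapest plan:
  F1 to W: 10 × $3 = $30
  F1 to X: 70 × $6 = $420
  F2 to X: 20 × $8 = $160
Total = 30 + 420 + 160 = $610.
(Supply check: F1 ships 80; F2 ships 20.)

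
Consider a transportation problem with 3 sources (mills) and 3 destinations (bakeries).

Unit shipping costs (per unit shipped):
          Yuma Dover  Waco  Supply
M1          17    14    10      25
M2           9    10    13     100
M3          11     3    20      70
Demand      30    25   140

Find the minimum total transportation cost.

2255

Optimal allocation:
  M1->Waco: 25 × 10 = 250
  M2->Waco: 100 × 13 = 1300
  M3->Yuma: 30 × 11 = 330
  M3->Dover: 25 × 3 = 75
  M3->Waco: 15 × 20 = 300
Total = 250 + 1300 + 330 + 75 + 300 = 2255.
(Supply check: M1 ships 25; M2 ships 100; M3 ships 70.)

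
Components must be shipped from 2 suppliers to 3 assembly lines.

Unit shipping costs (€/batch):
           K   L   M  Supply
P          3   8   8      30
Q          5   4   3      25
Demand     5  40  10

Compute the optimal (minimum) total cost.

An optimal shipping plan:
  P to K: 5 × €3 = €15
  P to L: 25 × €8 = €200
  Q to L: 15 × €4 = €60
  Q to M: 10 × €3 = €30
Total = 15 + 200 + 60 + 30 = €305.

305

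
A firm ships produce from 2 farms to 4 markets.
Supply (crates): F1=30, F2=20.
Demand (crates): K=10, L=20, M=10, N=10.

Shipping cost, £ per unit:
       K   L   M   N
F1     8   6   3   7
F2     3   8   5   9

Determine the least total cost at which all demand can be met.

270

An optimal shipping plan:
  F1→L: 20 × £6 = £120
  F1→M: 10 × £3 = £30
  F2→K: 10 × £3 = £30
  F2→N: 10 × £9 = £90
Total = 120 + 30 + 30 + 90 = £270.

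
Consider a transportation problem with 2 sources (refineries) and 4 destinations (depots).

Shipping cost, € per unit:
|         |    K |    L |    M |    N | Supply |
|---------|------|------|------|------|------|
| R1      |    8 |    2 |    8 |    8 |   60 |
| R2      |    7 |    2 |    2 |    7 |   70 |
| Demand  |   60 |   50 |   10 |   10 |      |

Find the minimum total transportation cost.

Optimal allocation:
  R1–K: 10 × €8 = €80
  R1–L: 50 × €2 = €100
  R2–K: 50 × €7 = €350
  R2–M: 10 × €2 = €20
  R2–N: 10 × €7 = €70
Total = 80 + 100 + 350 + 20 + 70 = €620.
(Supply check: R1 ships 60; R2 ships 70.)

620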